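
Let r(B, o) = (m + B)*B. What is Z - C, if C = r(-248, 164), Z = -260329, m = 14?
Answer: -318361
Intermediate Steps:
r(B, o) = B*(14 + B) (r(B, o) = (14 + B)*B = B*(14 + B))
C = 58032 (C = -248*(14 - 248) = -248*(-234) = 58032)
Z - C = -260329 - 1*58032 = -260329 - 58032 = -318361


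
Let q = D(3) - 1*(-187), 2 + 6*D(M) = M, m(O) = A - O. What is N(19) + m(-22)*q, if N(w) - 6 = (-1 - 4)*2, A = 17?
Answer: 14591/2 ≈ 7295.5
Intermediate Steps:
m(O) = 17 - O
D(M) = -1/3 + M/6
N(w) = -4 (N(w) = 6 + (-1 - 4)*2 = 6 - 5*2 = 6 - 10 = -4)
q = 1123/6 (q = (-1/3 + (1/6)*3) - 1*(-187) = (-1/3 + 1/2) + 187 = 1/6 + 187 = 1123/6 ≈ 187.17)
N(19) + m(-22)*q = -4 + (17 - 1*(-22))*(1123/6) = -4 + (17 + 22)*(1123/6) = -4 + 39*(1123/6) = -4 + 14599/2 = 14591/2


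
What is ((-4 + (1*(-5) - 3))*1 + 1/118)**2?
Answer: 2002225/13924 ≈ 143.80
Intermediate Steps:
((-4 + (1*(-5) - 3))*1 + 1/118)**2 = ((-4 + (-5 - 3))*1 + 1/118)**2 = ((-4 - 8)*1 + 1/118)**2 = (-12*1 + 1/118)**2 = (-12 + 1/118)**2 = (-1415/118)**2 = 2002225/13924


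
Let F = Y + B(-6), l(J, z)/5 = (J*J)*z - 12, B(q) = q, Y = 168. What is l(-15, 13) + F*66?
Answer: 25257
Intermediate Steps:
l(J, z) = -60 + 5*z*J**2 (l(J, z) = 5*((J*J)*z - 12) = 5*(J**2*z - 12) = 5*(z*J**2 - 12) = 5*(-12 + z*J**2) = -60 + 5*z*J**2)
F = 162 (F = 168 - 6 = 162)
l(-15, 13) + F*66 = (-60 + 5*13*(-15)**2) + 162*66 = (-60 + 5*13*225) + 10692 = (-60 + 14625) + 10692 = 14565 + 10692 = 25257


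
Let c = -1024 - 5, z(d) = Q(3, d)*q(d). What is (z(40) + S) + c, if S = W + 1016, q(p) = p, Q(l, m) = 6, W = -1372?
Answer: -1145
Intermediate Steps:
S = -356 (S = -1372 + 1016 = -356)
z(d) = 6*d
c = -1029
(z(40) + S) + c = (6*40 - 356) - 1029 = (240 - 356) - 1029 = -116 - 1029 = -1145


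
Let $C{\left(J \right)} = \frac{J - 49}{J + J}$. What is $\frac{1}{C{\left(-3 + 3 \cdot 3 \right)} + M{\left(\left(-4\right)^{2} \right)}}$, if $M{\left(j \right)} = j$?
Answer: $\frac{12}{149} \approx 0.080537$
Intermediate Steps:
$C{\left(J \right)} = \frac{-49 + J}{2 J}$
$\frac{1}{C{\left(-3 + 3 \cdot 3 \right)} + M{\left(\left(-4\right)^{2} \right)}} = \frac{1}{\frac{-49 + \left(-3 + 3 \cdot 3\right)}{2 \left(-3 + 3 \cdot 3\right)} + \left(-4\right)^{2}} = \frac{1}{\frac{-49 + \left(-3 + 9\right)}{2 \left(-3 + 9\right)} + 16} = \frac{1}{\frac{-49 + 6}{2 \cdot 6} + 16} = \frac{1}{\frac{1}{2} \cdot \frac{1}{6} \left(-43\right) + 16} = \frac{1}{- \frac{43}{12} + 16} = \frac{1}{\frac{149}{12}} = \frac{12}{149}$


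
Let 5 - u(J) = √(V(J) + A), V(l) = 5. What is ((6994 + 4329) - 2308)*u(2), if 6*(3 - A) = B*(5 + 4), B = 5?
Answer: 45075 - 9015*√2/2 ≈ 38700.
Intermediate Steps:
A = -9/2 (A = 3 - 5*(5 + 4)/6 = 3 - 5*9/6 = 3 - ⅙*45 = 3 - 15/2 = -9/2 ≈ -4.5000)
u(J) = 5 - √2/2 (u(J) = 5 - √(5 - 9/2) = 5 - √(½) = 5 - √2/2)
((6994 + 4329) - 2308)*u(2) = ((6994 + 4329) - 2308)*(5 - √2/2) = (11323 - 2308)*(5 - √2/2) = 9015*(5 - √2/2) = 45075 - 9015*√2/2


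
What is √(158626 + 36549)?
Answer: 5*√7807 ≈ 441.79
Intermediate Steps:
√(158626 + 36549) = √195175 = 5*√7807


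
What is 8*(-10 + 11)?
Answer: 8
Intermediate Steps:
8*(-10 + 11) = 8*1 = 8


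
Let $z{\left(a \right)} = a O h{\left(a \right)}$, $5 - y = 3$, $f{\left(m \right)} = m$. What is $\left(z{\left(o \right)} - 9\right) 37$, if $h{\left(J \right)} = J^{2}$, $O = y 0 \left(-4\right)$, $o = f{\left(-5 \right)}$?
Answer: $-333$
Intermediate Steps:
$o = -5$
$y = 2$ ($y = 5 - 3 = 2$)
$O = 0$ ($O = 2 \cdot 0 \left(-4\right) = 0 \left(-4\right) = 0$)
$z{\left(a \right)} = 0$ ($z{\left(a \right)} = a 0 a^{2} = 0 a^{2} = 0$)
$\left(z{\left(o \right)} - 9\right) 37 = \left(0 - 9\right) 37 = \left(-9\right) 37 = -333$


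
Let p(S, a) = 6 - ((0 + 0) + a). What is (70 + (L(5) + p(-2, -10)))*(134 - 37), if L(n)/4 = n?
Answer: 10282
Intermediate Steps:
L(n) = 4*n
p(S, a) = 6 - a (p(S, a) = 6 - (0 + a) = 6 - a)
(70 + (L(5) + p(-2, -10)))*(134 - 37) = (70 + (4*5 + (6 - 1*(-10))))*(134 - 37) = (70 + (20 + (6 + 10)))*97 = (70 + (20 + 16))*97 = (70 + 36)*97 = 106*97 = 10282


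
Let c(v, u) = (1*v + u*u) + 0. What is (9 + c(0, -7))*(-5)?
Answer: -290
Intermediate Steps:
c(v, u) = v + u**2 (c(v, u) = (v + u**2) + 0 = v + u**2)
(9 + c(0, -7))*(-5) = (9 + (0 + (-7)**2))*(-5) = (9 + (0 + 49))*(-5) = (9 + 49)*(-5) = 58*(-5) = -290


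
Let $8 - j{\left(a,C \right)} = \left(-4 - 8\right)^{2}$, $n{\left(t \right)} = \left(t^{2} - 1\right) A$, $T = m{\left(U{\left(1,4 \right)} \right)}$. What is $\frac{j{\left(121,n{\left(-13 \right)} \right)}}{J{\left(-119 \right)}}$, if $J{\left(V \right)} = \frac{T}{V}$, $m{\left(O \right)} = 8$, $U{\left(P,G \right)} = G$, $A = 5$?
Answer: $2023$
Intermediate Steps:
$T = 8$
$J{\left(V \right)} = \frac{8}{V}$
$n{\left(t \right)} = -5 + 5 t^{2}$ ($n{\left(t \right)} = \left(t^{2} - 1\right) 5 = \left(-1 + t^{2}\right) 5 = -5 + 5 t^{2}$)
$j{\left(a,C \right)} = -136$ ($j{\left(a,C \right)} = 8 - \left(-4 - 8\right)^{2} = 8 - \left(-12\right)^{2} = 8 - 144 = -136$)
$\frac{j{\left(121,n{\left(-13 \right)} \right)}}{J{\left(-119 \right)}} = - \frac{136}{8 \frac{1}{-119}} = - \frac{136}{8 \left(- \frac{1}{119}\right)} = - \frac{136}{- \frac{8}{119}} = \left(-136\right) \left(- \frac{119}{8}\right) = 2023$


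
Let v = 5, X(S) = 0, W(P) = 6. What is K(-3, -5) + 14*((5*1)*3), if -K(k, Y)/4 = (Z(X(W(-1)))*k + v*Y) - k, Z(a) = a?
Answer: 298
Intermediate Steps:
K(k, Y) = -20*Y + 4*k (K(k, Y) = -4*((0*k + 5*Y) - k) = -4*((0 + 5*Y) - k) = -4*(5*Y - k) = -4*(-k + 5*Y) = -20*Y + 4*k)
K(-3, -5) + 14*((5*1)*3) = (-20*(-5) + 4*(-3)) + 14*((5*1)*3) = (100 - 12) + 14*(5*3) = 88 + 14*15 = 88 + 210 = 298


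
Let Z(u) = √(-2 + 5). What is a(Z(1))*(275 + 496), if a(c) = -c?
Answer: -771*√3 ≈ -1335.4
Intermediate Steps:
Z(u) = √3
a(Z(1))*(275 + 496) = (-√3)*(275 + 496) = -√3*771 = -771*√3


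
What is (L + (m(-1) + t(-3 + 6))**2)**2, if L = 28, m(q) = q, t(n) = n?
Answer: 1024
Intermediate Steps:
(L + (m(-1) + t(-3 + 6))**2)**2 = (28 + (-1 + (-3 + 6))**2)**2 = (28 + (-1 + 3)**2)**2 = (28 + 2**2)**2 = (28 + 4)**2 = 32**2 = 1024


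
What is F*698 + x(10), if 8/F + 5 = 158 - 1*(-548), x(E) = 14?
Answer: 15398/701 ≈ 21.966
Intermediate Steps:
F = 8/701 (F = 8/(-5 + (158 - 1*(-548))) = 8/(-5 + (158 + 548)) = 8/(-5 + 706) = 8/701 ≈ 0.011412)
F*698 + x(10) = (8/701)*698 + 14 = 5584/701 + 14 = 15398/701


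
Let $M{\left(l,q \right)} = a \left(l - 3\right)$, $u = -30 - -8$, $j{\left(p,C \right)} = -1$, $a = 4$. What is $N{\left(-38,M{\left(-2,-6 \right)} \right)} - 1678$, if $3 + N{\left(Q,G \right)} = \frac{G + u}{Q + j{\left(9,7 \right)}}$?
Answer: $- \frac{21839}{13} \approx -1679.9$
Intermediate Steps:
$u = -22$ ($u = -30 + 8 = -22$)
$M{\left(l,q \right)} = -12 + 4 l$ ($M{\left(l,q \right)} = 4 \left(l - 3\right) = 4 \left(-3 + l\right) = -12 + 4 l$)
$N{\left(Q,G \right)} = -3 + \frac{-22 + G}{-1 + Q}$ ($N{\left(Q,G \right)} = -3 + \frac{G - 22}{Q - 1} = -3 + \frac{-22 + G}{-1 + Q}$)
$N{\left(-38,M{\left(-2,-6 \right)} \right)} - 1678 = \frac{-19 + \left(-12 + 4 \left(-2\right)\right) - -114}{-1 - 38} - 1678 = \frac{-19 - 20 + 114}{-39} - 1678 = - \frac{-19 - 20 + 114}{39} - 1678 = \left(- \frac{1}{39}\right) 75 - 1678 = - \frac{25}{13} - 1678 = - \frac{21839}{13}$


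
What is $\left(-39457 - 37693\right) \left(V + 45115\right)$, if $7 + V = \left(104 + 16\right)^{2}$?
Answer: $-4591042200$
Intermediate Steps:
$V = 14393$ ($V = -7 + \left(104 + 16\right)^{2} = -7 + 120^{2} = -7 + 14400 = 14393$)
$\left(-39457 - 37693\right) \left(V + 45115\right) = \left(-39457 - 37693\right) \left(14393 + 45115\right) = \left(-77150\right) 59508 = -4591042200$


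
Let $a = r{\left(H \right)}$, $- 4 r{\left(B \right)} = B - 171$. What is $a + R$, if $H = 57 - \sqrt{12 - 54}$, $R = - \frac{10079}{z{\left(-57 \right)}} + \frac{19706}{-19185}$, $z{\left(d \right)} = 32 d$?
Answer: $\frac{128303879}{3888160} + \frac{i \sqrt{42}}{4} \approx 32.999 + 1.6202 i$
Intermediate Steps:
$R = \frac{17491319}{3888160}$ ($R = - \frac{10079}{32 \left(-57\right)} + \frac{19706}{-19185} = - \frac{10079}{-1824} + 19706 \left(- \frac{1}{19185}\right) = \left(-10079\right) \left(- \frac{1}{1824}\right) - \frac{19706}{19185} = \frac{10079}{1824} - \frac{19706}{19185} = \frac{17491319}{3888160} \approx 4.4986$)
$H = 57 - i \sqrt{42}$ ($H = 57 - \sqrt{-42} = 57 - i \sqrt{42} \approx 57.0 - 6.4807 i$)
$r{\left(B \right)} = \frac{171}{4} - \frac{B}{4}$ ($r{\left(B \right)} = - \frac{B - 171}{4} = - \frac{-171 + B}{4} = \frac{171}{4} - \frac{B}{4}$)
$a = \frac{57}{2} + \frac{i \sqrt{42}}{4}$ ($a = \frac{171}{4} - \frac{57 - i \sqrt{42}}{4} = \frac{171}{4} - \left(\frac{57}{4} - \frac{i \sqrt{42}}{4}\right) = \frac{57}{2} + \frac{i \sqrt{42}}{4} \approx 28.5 + 1.6202 i$)
$a + R = \left(\frac{57}{2} + \frac{i \sqrt{42}}{4}\right) + \frac{17491319}{3888160} = \frac{128303879}{3888160} + \frac{i \sqrt{42}}{4}$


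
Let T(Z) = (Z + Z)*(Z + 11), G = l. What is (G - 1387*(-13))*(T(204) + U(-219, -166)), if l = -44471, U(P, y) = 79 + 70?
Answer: -2323256360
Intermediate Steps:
U(P, y) = 149
G = -44471
T(Z) = 2*Z*(11 + Z) (T(Z) = (2*Z)*(11 + Z) = 2*Z*(11 + Z))
(G - 1387*(-13))*(T(204) + U(-219, -166)) = (-44471 - 1387*(-13))*(2*204*(11 + 204) + 149) = (-44471 + 18031)*(2*204*215 + 149) = -26440*(87720 + 149) = -26440*87869 = -2323256360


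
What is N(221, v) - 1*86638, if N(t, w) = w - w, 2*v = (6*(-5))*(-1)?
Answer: -86638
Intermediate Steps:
v = 15 (v = ((6*(-5))*(-1))/2 = (-30*(-1))/2 = (1/2)*30 = 15)
N(t, w) = 0
N(221, v) - 1*86638 = 0 - 1*86638 = 0 - 86638 = -86638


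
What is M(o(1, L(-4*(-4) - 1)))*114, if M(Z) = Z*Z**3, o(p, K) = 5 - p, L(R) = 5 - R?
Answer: 29184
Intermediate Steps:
M(Z) = Z**4
M(o(1, L(-4*(-4) - 1)))*114 = (5 - 1*1)**4*114 = (5 - 1)**4*114 = 4**4*114 = 256*114 = 29184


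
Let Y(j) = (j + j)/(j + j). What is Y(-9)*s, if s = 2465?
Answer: 2465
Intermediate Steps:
Y(j) = 1 (Y(j) = (2*j)/((2*j)) = (2*j)*(1/(2*j)) = 1)
Y(-9)*s = 1*2465 = 2465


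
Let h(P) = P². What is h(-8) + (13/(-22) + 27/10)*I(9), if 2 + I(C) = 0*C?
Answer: 3288/55 ≈ 59.782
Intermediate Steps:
I(C) = -2 (I(C) = -2 + 0*C = -2 + 0 = -2)
h(-8) + (13/(-22) + 27/10)*I(9) = (-8)² + (13/(-22) + 27/10)*(-2) = 64 + (13*(-1/22) + 27*(⅒))*(-2) = 64 + (-13/22 + 27/10)*(-2) = 64 + (116/55)*(-2) = 64 - 232/55 = 3288/55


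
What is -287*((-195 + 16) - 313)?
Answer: 141204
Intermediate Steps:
-287*((-195 + 16) - 313) = -287*(-179 - 313) = -287*(-492) = 141204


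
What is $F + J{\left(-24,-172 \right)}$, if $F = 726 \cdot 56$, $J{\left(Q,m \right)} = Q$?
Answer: $40632$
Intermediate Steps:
$F = 40656$
$F + J{\left(-24,-172 \right)} = 40656 - 24 = 40632$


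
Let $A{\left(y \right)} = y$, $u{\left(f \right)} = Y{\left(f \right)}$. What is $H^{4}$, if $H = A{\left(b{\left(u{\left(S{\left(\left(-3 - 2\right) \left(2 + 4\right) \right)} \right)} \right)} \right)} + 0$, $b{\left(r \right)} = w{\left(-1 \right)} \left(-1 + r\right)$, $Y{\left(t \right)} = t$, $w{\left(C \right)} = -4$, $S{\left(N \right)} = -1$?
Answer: $4096$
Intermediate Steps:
$u{\left(f \right)} = f$
$b{\left(r \right)} = 4 - 4 r$ ($b{\left(r \right)} = - 4 \left(-1 + r\right) = 4 - 4 r$)
$H = 8$ ($H = \left(4 - -4\right) + 0 = \left(4 + 4\right) + 0 = 8 + 0 = 8$)
$H^{4} = 8^{4} = 4096$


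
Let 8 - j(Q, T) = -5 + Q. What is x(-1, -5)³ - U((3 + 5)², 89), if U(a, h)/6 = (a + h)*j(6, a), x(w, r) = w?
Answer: -6427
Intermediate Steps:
j(Q, T) = 13 - Q (j(Q, T) = 8 - (-5 + Q) = 8 + (5 - Q) = 13 - Q)
U(a, h) = 42*a + 42*h (U(a, h) = 6*((a + h)*(13 - 1*6)) = 6*((a + h)*(13 - 6)) = 6*((a + h)*7) = 6*(7*a + 7*h) = 42*a + 42*h)
x(-1, -5)³ - U((3 + 5)², 89) = (-1)³ - (42*(3 + 5)² + 42*89) = -1 - (42*8² + 3738) = -1 - (42*64 + 3738) = -1 - (2688 + 3738) = -1 - 1*6426 = -1 - 6426 = -6427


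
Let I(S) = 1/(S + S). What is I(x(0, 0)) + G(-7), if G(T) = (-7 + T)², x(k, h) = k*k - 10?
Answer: 3919/20 ≈ 195.95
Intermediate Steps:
x(k, h) = -10 + k² (x(k, h) = k² - 10 = -10 + k²)
I(S) = 1/(2*S)
I(x(0, 0)) + G(-7) = 1/(2*(-10 + 0²)) + (-7 - 7)² = 1/(2*(-10 + 0)) + (-14)² = (½)/(-10) + 196 = (½)*(-⅒) + 196 = -1/20 + 196 = 3919/20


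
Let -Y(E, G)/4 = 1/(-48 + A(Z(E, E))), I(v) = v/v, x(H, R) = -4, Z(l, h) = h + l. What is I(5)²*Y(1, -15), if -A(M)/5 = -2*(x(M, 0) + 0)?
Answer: 1/22 ≈ 0.045455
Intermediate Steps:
A(M) = -40 (A(M) = -(-10)*(-4 + 0) = -(-10)*(-4) = -5*8 = -40)
I(v) = 1
Y(E, G) = 1/22 (Y(E, G) = -4/(-48 - 40) = -4/(-88) = -4*(-1/88) = 1/22)
I(5)²*Y(1, -15) = 1²*(1/22) = 1*(1/22) = 1/22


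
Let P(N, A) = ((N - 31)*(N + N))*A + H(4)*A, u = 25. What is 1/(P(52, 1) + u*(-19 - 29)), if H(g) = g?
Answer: 1/988 ≈ 0.0010121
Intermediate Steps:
P(N, A) = 4*A + 2*A*N*(-31 + N) (P(N, A) = ((N - 31)*(N + N))*A + 4*A = ((-31 + N)*(2*N))*A + 4*A = (2*N*(-31 + N))*A + 4*A = 2*A*N*(-31 + N) + 4*A = 4*A + 2*A*N*(-31 + N))
1/(P(52, 1) + u*(-19 - 29)) = 1/(2*1*(2 + 52² - 31*52) + 25*(-19 - 29)) = 1/(2*1*(2 + 2704 - 1612) + 25*(-48)) = 1/(2*1*1094 - 1200) = 1/(2188 - 1200) = 1/988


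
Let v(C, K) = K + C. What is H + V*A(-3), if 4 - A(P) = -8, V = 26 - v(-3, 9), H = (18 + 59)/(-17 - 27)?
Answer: 953/4 ≈ 238.25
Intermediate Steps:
v(C, K) = C + K
H = -7/4 (H = 77/(-44) = 77*(-1/44) = -7/4 ≈ -1.7500)
V = 20 (V = 26 - (-3 + 9) = 26 - 1*6 = 26 - 6 = 20)
A(P) = 12 (A(P) = 4 - 1*(-8) = 4 + 8 = 12)
H + V*A(-3) = -7/4 + 20*12 = -7/4 + 240 = 953/4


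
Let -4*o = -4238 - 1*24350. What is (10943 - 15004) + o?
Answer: 3086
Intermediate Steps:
o = 7147 (o = -(-4238 - 1*24350)/4 = -(-4238 - 24350)/4 = -1/4*(-28588) = 7147)
(10943 - 15004) + o = (10943 - 15004) + 7147 = -4061 + 7147 = 3086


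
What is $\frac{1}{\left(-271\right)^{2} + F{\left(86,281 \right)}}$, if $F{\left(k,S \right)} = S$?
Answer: $\frac{1}{73722} \approx 1.3564 \cdot 10^{-5}$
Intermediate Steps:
$\frac{1}{\left(-271\right)^{2} + F{\left(86,281 \right)}} = \frac{1}{\left(-271\right)^{2} + 281} = \frac{1}{73441 + 281} = \frac{1}{73722}$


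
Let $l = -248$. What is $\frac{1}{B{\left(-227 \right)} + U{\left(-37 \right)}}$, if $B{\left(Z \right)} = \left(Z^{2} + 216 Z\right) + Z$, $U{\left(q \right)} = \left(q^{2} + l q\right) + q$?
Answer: $\frac{1}{12778} \approx 7.826 \cdot 10^{-5}$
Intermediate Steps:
$U{\left(q \right)} = q^{2} - 247 q$ ($U{\left(q \right)} = \left(q^{2} - 248 q\right) + q = q^{2} - 247 q$)
$B{\left(Z \right)} = Z^{2} + 217 Z$
$\frac{1}{B{\left(-227 \right)} + U{\left(-37 \right)}} = \frac{1}{- 227 \left(217 - 227\right) - 37 \left(-247 - 37\right)} = \frac{1}{\left(-227\right) \left(-10\right) - -10508} = \frac{1}{2270 + 10508} = \frac{1}{12778}$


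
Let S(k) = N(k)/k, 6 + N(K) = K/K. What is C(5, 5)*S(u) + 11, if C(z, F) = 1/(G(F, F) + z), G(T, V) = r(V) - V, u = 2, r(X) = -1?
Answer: 27/2 ≈ 13.500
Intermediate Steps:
N(K) = -5 (N(K) = -6 + K/K = -6 + 1 = -5)
G(T, V) = -1 - V
S(k) = -5/k
C(z, F) = 1/(-1 + z - F) (C(z, F) = 1/((-1 - F) + z) = 1/(-1 + z - F))
C(5, 5)*S(u) + 11 = (-5/2)/(-1 + 5 - 1*5) + 11 = (-5*1/2)/(-1 + 5 - 5) + 11 = -5/2/(-1) + 11 = -1*(-5/2) + 11 = 5/2 + 11 = 27/2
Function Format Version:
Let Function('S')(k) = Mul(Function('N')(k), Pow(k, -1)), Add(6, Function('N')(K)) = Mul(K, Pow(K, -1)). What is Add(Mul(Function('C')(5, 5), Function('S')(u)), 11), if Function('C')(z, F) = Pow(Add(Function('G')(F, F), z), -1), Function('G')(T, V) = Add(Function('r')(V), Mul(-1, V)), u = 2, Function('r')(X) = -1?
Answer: Rational(27, 2) ≈ 13.500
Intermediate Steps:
Function('N')(K) = -5 (Function('N')(K) = Add(-6, Mul(K, Pow(K, -1))) = Add(-6, 1) = -5)
Function('G')(T, V) = Add(-1, Mul(-1, V))
Function('S')(k) = Mul(-5, Pow(k, -1))
Function('C')(z, F) = Pow(Add(-1, z, Mul(-1, F)), -1) (Function('C')(z, F) = Pow(Add(Add(-1, Mul(-1, F)), z), -1) = Pow(Add(-1, z, Mul(-1, F)), -1))
Add(Mul(Function('C')(5, 5), Function('S')(u)), 11) = Add(Mul(Pow(Add(-1, 5, Mul(-1, 5)), -1), Mul(-5, Pow(2, -1))), 11) = Add(Mul(Pow(Add(-1, 5, -5), -1), Mul(-5, Rational(1, 2))), 11) = Add(Mul(Pow(-1, -1), Rational(-5, 2)), 11) = Add(Mul(-1, Rational(-5, 2)), 11) = Add(Rational(5, 2), 11) = Rational(27, 2)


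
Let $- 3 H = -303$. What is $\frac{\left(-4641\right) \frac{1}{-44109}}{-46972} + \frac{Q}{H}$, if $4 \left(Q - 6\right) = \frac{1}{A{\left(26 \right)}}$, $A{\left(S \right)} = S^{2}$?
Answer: $\frac{16575500237}{279014243664} \approx 0.059407$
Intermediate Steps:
$H = 101$ ($H = \left(- \frac{1}{3}\right) \left(-303\right) = 101$)
$Q = \frac{16225}{2704}$ ($Q = 6 + \frac{1}{4 \cdot 26^{2}} = 6 + \frac{1}{4 \cdot 676} = 6 + \frac{1}{4} \cdot \frac{1}{676} = 6 + \frac{1}{2704} = \frac{16225}{2704} \approx 6.0004$)
$\frac{\left(-4641\right) \frac{1}{-44109}}{-46972} + \frac{Q}{H} = \frac{\left(-4641\right) \frac{1}{-44109}}{-46972} + \frac{16225}{2704 \cdot 101} = \left(-4641\right) \left(- \frac{1}{44109}\right) \left(- \frac{1}{46972}\right) + \frac{16225}{2704} \cdot \frac{1}{101} = \frac{119}{1131} \left(- \frac{1}{46972}\right) + \frac{16225}{273104} = - \frac{119}{53125332} + \frac{16225}{273104} = \frac{16575500237}{279014243664}$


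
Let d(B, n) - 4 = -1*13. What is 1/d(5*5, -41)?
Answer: -1/9 ≈ -0.11111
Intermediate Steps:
d(B, n) = -9 (d(B, n) = 4 - 1*13 = 4 - 13 = -9)
1/d(5*5, -41) = 1/(-9) = -1/9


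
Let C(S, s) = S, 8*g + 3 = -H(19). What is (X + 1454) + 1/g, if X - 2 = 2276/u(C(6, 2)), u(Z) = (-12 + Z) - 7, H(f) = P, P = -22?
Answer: 316492/247 ≈ 1281.3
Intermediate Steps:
H(f) = -22
g = 19/8 (g = -3/8 + (-1*(-22))/8 = -3/8 + (1/8)*22 = -3/8 + 11/4 = 19/8 ≈ 2.3750)
u(Z) = -19 + Z
X = -2250/13 (X = 2 + 2276/(-19 + 6) = 2 + 2276/(-13) = 2 + 2276*(-1/13) = 2 - 2276/13 = -2250/13 ≈ -173.08)
(X + 1454) + 1/g = (-2250/13 + 1454) + 1/(19/8) = 16652/13 + 8/19 = 316492/247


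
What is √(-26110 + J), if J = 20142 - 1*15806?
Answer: I*√21774 ≈ 147.56*I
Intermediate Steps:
J = 4336 (J = 20142 - 15806 = 4336)
√(-26110 + J) = √(-26110 + 4336) = √(-21774) = I*√21774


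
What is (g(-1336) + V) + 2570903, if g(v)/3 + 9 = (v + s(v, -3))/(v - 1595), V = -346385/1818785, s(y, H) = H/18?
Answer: 5481993325453879/2132343534 ≈ 2.5709e+6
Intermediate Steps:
s(y, H) = H/18 (s(y, H) = H*(1/18) = H/18)
V = -69277/363757 (V = -346385*1/1818785 = -69277/363757 ≈ -0.19045)
g(v) = -27 + 3*(-⅙ + v)/(-1595 + v) (g(v) = -27 + 3*((v + (1/18)*(-3))/(v - 1595)) = -27 + 3*((v - ⅙)/(-1595 + v)) = -27 + 3*((-⅙ + v)/(-1595 + v)) = -27 + 3*(-⅙ + v)/(-1595 + v))
(g(-1336) + V) + 2570903 = ((86129 - 48*(-1336))/(2*(-1595 - 1336)) - 69277/363757) + 2570903 = ((½)*(86129 + 64128)/(-2931) - 69277/363757) + 2570903 = ((½)*(-1/2931)*150257 - 69277/363757) + 2570903 = (-150257/5862 - 69277/363757) + 2570903 = -55063137323/2132343534 + 2570903 = 5481993325453879/2132343534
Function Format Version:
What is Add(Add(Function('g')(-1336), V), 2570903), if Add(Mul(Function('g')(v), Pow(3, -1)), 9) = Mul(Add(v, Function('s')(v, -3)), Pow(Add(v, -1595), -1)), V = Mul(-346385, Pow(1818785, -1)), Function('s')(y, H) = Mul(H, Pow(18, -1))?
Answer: Rational(5481993325453879, 2132343534) ≈ 2.5709e+6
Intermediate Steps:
Function('s')(y, H) = Mul(Rational(1, 18), H) (Function('s')(y, H) = Mul(H, Rational(1, 18)) = Mul(Rational(1, 18), H))
V = Rational(-69277, 363757) (V = Mul(-346385, Rational(1, 1818785)) = Rational(-69277, 363757) ≈ -0.19045)
Function('g')(v) = Add(-27, Mul(3, Pow(Add(-1595, v), -1), Add(Rational(-1, 6), v))) (Function('g')(v) = Add(-27, Mul(3, Mul(Add(v, Mul(Rational(1, 18), -3)), Pow(Add(v, -1595), -1)))) = Add(-27, Mul(3, Mul(Add(v, Rational(-1, 6)), Pow(Add(-1595, v), -1)))) = Add(-27, Mul(3, Mul(Add(Rational(-1, 6), v), Pow(Add(-1595, v), -1)))) = Add(-27, Mul(3, Mul(Pow(Add(-1595, v), -1), Add(Rational(-1, 6), v)))) = Add(-27, Mul(3, Pow(Add(-1595, v), -1), Add(Rational(-1, 6), v))))
Add(Add(Function('g')(-1336), V), 2570903) = Add(Add(Mul(Rational(1, 2), Pow(Add(-1595, -1336), -1), Add(86129, Mul(-48, -1336))), Rational(-69277, 363757)), 2570903) = Add(Add(Mul(Rational(1, 2), Pow(-2931, -1), Add(86129, 64128)), Rational(-69277, 363757)), 2570903) = Add(Add(Mul(Rational(1, 2), Rational(-1, 2931), 150257), Rational(-69277, 363757)), 2570903) = Add(Add(Rational(-150257, 5862), Rational(-69277, 363757)), 2570903) = Add(Rational(-55063137323, 2132343534), 2570903) = Rational(5481993325453879, 2132343534)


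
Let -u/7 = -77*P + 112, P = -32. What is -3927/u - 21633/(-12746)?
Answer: 31438557/16416848 ≈ 1.9150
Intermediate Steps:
u = -18032 (u = -7*(-77*(-32) + 112) = -7*(2464 + 112) = -7*2576 = -18032)
-3927/u - 21633/(-12746) = -3927/(-18032) - 21633/(-12746) = -3927*(-1/18032) - 21633*(-1/12746) = 561/2576 + 21633/12746 = 31438557/16416848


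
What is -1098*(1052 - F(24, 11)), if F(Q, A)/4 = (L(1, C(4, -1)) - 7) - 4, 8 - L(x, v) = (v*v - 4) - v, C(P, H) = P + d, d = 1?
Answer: -1238544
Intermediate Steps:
C(P, H) = 1 + P (C(P, H) = P + 1 = 1 + P)
L(x, v) = 12 + v - v² (L(x, v) = 8 - ((v*v - 4) - v) = 8 - ((v² - 4) - v) = 8 - ((-4 + v²) - v) = 8 - (-4 + v² - v) = 8 + (4 + v - v²) = 12 + v - v²)
F(Q, A) = -76 (F(Q, A) = 4*(((12 + (1 + 4) - (1 + 4)²) - 7) - 4) = 4*(((12 + 5 - 1*5²) - 7) - 4) = 4*(((12 + 5 - 1*25) - 7) - 4) = 4*(((12 + 5 - 25) - 7) - 4) = 4*((-8 - 7) - 4) = 4*(-15 - 4) = 4*(-19) = -76)
-1098*(1052 - F(24, 11)) = -1098*(1052 - 1*(-76)) = -1098*(1052 + 76) = -1098*1128 = -1238544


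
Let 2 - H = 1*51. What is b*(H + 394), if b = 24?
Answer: 8280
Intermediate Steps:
H = -49 (H = 2 - 51 = -49)
b*(H + 394) = 24*(-49 + 394) = 24*345 = 8280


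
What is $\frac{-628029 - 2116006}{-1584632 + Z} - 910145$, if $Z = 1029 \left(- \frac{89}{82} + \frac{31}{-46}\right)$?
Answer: $- \frac{194512580533230}{213716441} \approx -9.1014 \cdot 10^{5}$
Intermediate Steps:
$Z = - \frac{1707111}{943}$ ($Z = 1029 \left(\left(-89\right) \frac{1}{82} + 31 \left(- \frac{1}{46}\right)\right) = 1029 \left(- \frac{89}{82} - \frac{31}{46}\right) = 1029 \left(- \frac{1659}{943}\right) = - \frac{1707111}{943} \approx -1810.3$)
$\frac{-628029 - 2116006}{-1584632 + Z} - 910145 = \frac{-628029 - 2116006}{-1584632 - \frac{1707111}{943}} - 910145 = - \frac{2744035}{- \frac{1496015087}{943}} - 910145 = \left(-2744035\right) \left(- \frac{943}{1496015087}\right) - 910145 = \frac{369660715}{213716441} - 910145 = - \frac{194512580533230}{213716441}$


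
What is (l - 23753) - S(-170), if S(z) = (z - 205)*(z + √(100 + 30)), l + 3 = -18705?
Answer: -106211 + 375*√130 ≈ -1.0194e+5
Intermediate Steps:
l = -18708 (l = -3 - 18705 = -18708)
S(z) = (-205 + z)*(z + √130)
(l - 23753) - S(-170) = (-18708 - 23753) - ((-170)² - 205*(-170) - 205*√130 - 170*√130) = -42461 - (28900 + 34850 - 205*√130 - 170*√130) = -42461 - (63750 - 375*√130) = -42461 + (-63750 + 375*√130) = -106211 + 375*√130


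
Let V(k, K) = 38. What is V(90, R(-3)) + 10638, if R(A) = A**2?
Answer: 10676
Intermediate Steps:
V(90, R(-3)) + 10638 = 38 + 10638 = 10676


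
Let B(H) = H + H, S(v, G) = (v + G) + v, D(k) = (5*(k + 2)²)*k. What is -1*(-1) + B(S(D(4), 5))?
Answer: 2891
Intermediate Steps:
D(k) = 5*k*(2 + k)² (D(k) = (5*(2 + k)²)*k = 5*k*(2 + k)²)
S(v, G) = G + 2*v (S(v, G) = (G + v) + v = G + 2*v)
B(H) = 2*H
-1*(-1) + B(S(D(4), 5)) = -1*(-1) + 2*(5 + 2*(5*4*(2 + 4)²)) = 1 + 2*(5 + 2*(5*4*6²)) = 1 + 2*(5 + 2*(5*4*36)) = 1 + 2*(5 + 2*720) = 1 + 2*(5 + 1440) = 1 + 2*1445 = 1 + 2890 = 2891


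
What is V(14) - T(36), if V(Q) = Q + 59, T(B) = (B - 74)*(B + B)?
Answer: 2809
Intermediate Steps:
T(B) = 2*B*(-74 + B) (T(B) = (-74 + B)*(2*B) = 2*B*(-74 + B))
V(Q) = 59 + Q
V(14) - T(36) = (59 + 14) - 2*36*(-74 + 36) = 73 - 2*36*(-38) = 73 - 1*(-2736) = 73 + 2736 = 2809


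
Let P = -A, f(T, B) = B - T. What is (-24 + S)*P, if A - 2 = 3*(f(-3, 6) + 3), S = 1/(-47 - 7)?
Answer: 24643/27 ≈ 912.70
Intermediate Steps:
S = -1/54 (S = 1/(-54) = -1/54 ≈ -0.018519)
A = 38 (A = 2 + 3*((6 - 1*(-3)) + 3) = 2 + 3*((6 + 3) + 3) = 2 + 3*(9 + 3) = 2 + 3*12 = 2 + 36 = 38)
P = -38 (P = -1*38 = -38)
(-24 + S)*P = (-24 - 1/54)*(-38) = -1297/54*(-38) = 24643/27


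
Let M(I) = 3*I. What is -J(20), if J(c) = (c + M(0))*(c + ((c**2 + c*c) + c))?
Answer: -16800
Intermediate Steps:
J(c) = c*(2*c + 2*c**2) (J(c) = (c + 3*0)*(c + ((c**2 + c*c) + c)) = (c + 0)*(c + ((c**2 + c**2) + c)) = c*(c + (2*c**2 + c)) = c*(c + (c + 2*c**2)) = c*(2*c + 2*c**2))
-J(20) = -2*20**2*(1 + 20) = -2*400*21 = -1*16800 = -16800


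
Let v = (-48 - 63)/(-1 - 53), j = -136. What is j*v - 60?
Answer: -3056/9 ≈ -339.56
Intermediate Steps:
v = 37/18 (v = -111/(-54) = -111*(-1/54) = 37/18 ≈ 2.0556)
j*v - 60 = -136*37/18 - 60 = -2516/9 - 60 = -3056/9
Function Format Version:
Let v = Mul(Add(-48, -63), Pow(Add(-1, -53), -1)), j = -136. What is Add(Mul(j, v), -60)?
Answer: Rational(-3056, 9) ≈ -339.56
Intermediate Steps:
v = Rational(37, 18) (v = Mul(-111, Pow(-54, -1)) = Mul(-111, Rational(-1, 54)) = Rational(37, 18) ≈ 2.0556)
Add(Mul(j, v), -60) = Add(Mul(-136, Rational(37, 18)), -60) = Add(Rational(-2516, 9), -60) = Rational(-3056, 9)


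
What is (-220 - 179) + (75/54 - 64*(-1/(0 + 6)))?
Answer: -6965/18 ≈ -386.94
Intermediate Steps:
(-220 - 179) + (75/54 - 64*(-1/(0 + 6))) = -399 + (75*(1/54) - 64/(6*(-1))) = -399 + (25/18 - 64/(-6)) = -399 + (25/18 - 64*(-1/6)) = -399 + (25/18 + 32/3) = -399 + 217/18 = -6965/18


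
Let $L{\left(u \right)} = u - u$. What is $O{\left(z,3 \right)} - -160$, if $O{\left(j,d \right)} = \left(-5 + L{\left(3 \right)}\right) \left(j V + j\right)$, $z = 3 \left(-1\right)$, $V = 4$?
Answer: $235$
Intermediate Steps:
$L{\left(u \right)} = 0$
$z = -3$
$O{\left(j,d \right)} = - 25 j$ ($O{\left(j,d \right)} = \left(-5 + 0\right) \left(j 4 + j\right) = - 5 \left(4 j + j\right) = - 5 \cdot 5 j = - 25 j$)
$O{\left(z,3 \right)} - -160 = \left(-25\right) \left(-3\right) - -160 = 75 + 160 = 235$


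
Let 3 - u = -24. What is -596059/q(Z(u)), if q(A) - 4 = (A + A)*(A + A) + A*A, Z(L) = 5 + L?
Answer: -596059/5124 ≈ -116.33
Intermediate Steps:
u = 27 (u = 3 - 1*(-24) = 3 + 24 = 27)
q(A) = 4 + 5*A**2 (q(A) = 4 + ((A + A)*(A + A) + A*A) = 4 + ((2*A)*(2*A) + A**2) = 4 + (4*A**2 + A**2) = 4 + 5*A**2)
-596059/q(Z(u)) = -596059/(4 + 5*(5 + 27)**2) = -596059/(4 + 5*32**2) = -596059/(4 + 5*1024) = -596059/(4 + 5120) = -596059/5124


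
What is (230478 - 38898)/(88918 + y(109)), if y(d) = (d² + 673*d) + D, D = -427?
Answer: 191580/173729 ≈ 1.1028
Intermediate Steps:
y(d) = -427 + d² + 673*d (y(d) = (d² + 673*d) - 427 = -427 + d² + 673*d)
(230478 - 38898)/(88918 + y(109)) = (230478 - 38898)/(88918 + (-427 + 109² + 673*109)) = 191580/(88918 + (-427 + 11881 + 73357)) = 191580/(88918 + 84811) = 191580/173729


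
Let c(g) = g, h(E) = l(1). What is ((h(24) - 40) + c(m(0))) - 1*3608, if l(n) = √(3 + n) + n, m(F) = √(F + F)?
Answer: -3645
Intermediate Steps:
m(F) = √2*√F (m(F) = √(2*F) = √2*√F)
l(n) = n + √(3 + n)
h(E) = 3 (h(E) = 1 + √(3 + 1) = 1 + √4 = 1 + 2 = 3)
((h(24) - 40) + c(m(0))) - 1*3608 = ((3 - 40) + √2*√0) - 1*3608 = (-37 + √2*0) - 3608 = (-37 + 0) - 3608 = -37 - 3608 = -3645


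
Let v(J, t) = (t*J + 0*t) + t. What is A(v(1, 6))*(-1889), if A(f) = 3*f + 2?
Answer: -71782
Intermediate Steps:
v(J, t) = t + J*t (v(J, t) = (J*t + 0) + t = J*t + t = t + J*t)
A(f) = 2 + 3*f
A(v(1, 6))*(-1889) = (2 + 3*(6*(1 + 1)))*(-1889) = (2 + 3*(6*2))*(-1889) = (2 + 3*12)*(-1889) = (2 + 36)*(-1889) = 38*(-1889) = -71782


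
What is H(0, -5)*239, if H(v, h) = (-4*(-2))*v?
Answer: 0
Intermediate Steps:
H(v, h) = 8*v
H(0, -5)*239 = (8*0)*239 = 0*239 = 0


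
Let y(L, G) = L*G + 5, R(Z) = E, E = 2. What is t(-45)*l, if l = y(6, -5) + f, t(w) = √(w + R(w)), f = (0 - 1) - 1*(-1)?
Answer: -25*I*√43 ≈ -163.94*I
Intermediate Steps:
R(Z) = 2
y(L, G) = 5 + G*L (y(L, G) = G*L + 5 = 5 + G*L)
f = 0 (f = -1 + 1 = 0)
t(w) = √(2 + w) (t(w) = √(w + 2) = √(2 + w))
l = -25 (l = (5 - 5*6) + 0 = (5 - 30) + 0 = -25 + 0 = -25)
t(-45)*l = √(2 - 45)*(-25) = √(-43)*(-25) = (I*√43)*(-25) = -25*I*√43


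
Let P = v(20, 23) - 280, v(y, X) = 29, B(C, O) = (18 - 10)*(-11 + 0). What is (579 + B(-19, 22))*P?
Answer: -123241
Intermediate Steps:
B(C, O) = -88 (B(C, O) = 8*(-11) = -88)
P = -251 (P = 29 - 280 = -251)
(579 + B(-19, 22))*P = (579 - 88)*(-251) = 491*(-251) = -123241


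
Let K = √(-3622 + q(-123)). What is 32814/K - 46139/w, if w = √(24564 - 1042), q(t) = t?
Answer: -46139*√23522/23522 - 32814*I*√3745/3745 ≈ -300.84 - 536.21*I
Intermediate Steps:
w = √23522 ≈ 153.37
K = I*√3745 (K = √(-3622 - 123) = √(-3745) = I*√3745 ≈ 61.196*I)
32814/K - 46139/w = 32814/((I*√3745)) - 46139*√23522/23522 = 32814*(-I*√3745/3745) - 46139*√23522/23522 = -32814*I*√3745/3745 - 46139*√23522/23522 = -46139*√23522/23522 - 32814*I*√3745/3745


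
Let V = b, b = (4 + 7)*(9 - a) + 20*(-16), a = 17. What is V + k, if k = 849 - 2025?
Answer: -1584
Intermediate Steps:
k = -1176
b = -408 (b = (4 + 7)*(9 - 1*17) + 20*(-16) = 11*(9 - 17) - 320 = 11*(-8) - 320 = -88 - 320 = -408)
V = -408
V + k = -408 - 1176 = -1584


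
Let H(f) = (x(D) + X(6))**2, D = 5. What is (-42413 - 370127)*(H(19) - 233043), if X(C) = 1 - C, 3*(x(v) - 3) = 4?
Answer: 865254382820/9 ≈ 9.6139e+10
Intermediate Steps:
x(v) = 13/3 (x(v) = 3 + (1/3)*4 = 3 + 4/3 = 13/3)
H(f) = 4/9 (H(f) = (13/3 + (1 - 1*6))**2 = (13/3 + (1 - 6))**2 = (13/3 - 5)**2 = (-2/3)**2 = 4/9)
(-42413 - 370127)*(H(19) - 233043) = (-42413 - 370127)*(4/9 - 233043) = -412540*(-2097383/9) = 865254382820/9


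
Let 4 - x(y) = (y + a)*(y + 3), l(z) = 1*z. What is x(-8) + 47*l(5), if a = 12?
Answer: 259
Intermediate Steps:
l(z) = z
x(y) = 4 - (3 + y)*(12 + y) (x(y) = 4 - (y + 12)*(y + 3) = 4 - (12 + y)*(3 + y) = 4 - (3 + y)*(12 + y))
x(-8) + 47*l(5) = (-32 - 1*(-8)**2 - 15*(-8)) + 47*5 = (-32 - 1*64 + 120) + 235 = (-32 - 64 + 120) + 235 = 24 + 235 = 259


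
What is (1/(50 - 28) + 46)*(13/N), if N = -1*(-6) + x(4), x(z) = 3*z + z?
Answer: 13169/484 ≈ 27.209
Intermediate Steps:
x(z) = 4*z
N = 22 (N = -1*(-6) + 4*4 = 6 + 16 = 22)
(1/(50 - 28) + 46)*(13/N) = (1/(50 - 28) + 46)*(13/22) = (1/22 + 46)*(13*(1/22)) = (1/22 + 46)*(13/22) = (1013/22)*(13/22) = 13169/484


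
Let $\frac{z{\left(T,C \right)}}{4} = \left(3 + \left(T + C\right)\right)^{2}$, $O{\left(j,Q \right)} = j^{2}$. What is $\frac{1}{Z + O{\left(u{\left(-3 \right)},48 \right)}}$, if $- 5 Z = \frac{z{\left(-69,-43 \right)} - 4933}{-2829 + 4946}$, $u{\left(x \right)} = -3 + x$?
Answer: $\frac{10585}{338469} \approx 0.031273$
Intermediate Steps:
$z{\left(T,C \right)} = 4 \left(3 + C + T\right)^{2}$ ($z{\left(T,C \right)} = 4 \left(3 + \left(T + C\right)\right)^{2} = 4 \left(3 + \left(C + T\right)\right)^{2} = 4 \left(3 + C + T\right)^{2}$)
$Z = - \frac{42591}{10585}$ ($Z = - \frac{\left(4 \left(3 - 43 - 69\right)^{2} - 4933\right) \frac{1}{-2829 + 4946}}{5} = - \frac{\left(4 \left(-109\right)^{2} - 4933\right) \frac{1}{2117}}{5} = - \frac{\left(4 \cdot 11881 - 4933\right) \frac{1}{2117}}{5} = - \frac{\left(47524 - 4933\right) \frac{1}{2117}}{5} = - \frac{42591 \cdot \frac{1}{2117}}{5} = \left(- \frac{1}{5}\right) \frac{42591}{2117} = - \frac{42591}{10585} \approx -4.0237$)
$\frac{1}{Z + O{\left(u{\left(-3 \right)},48 \right)}} = \frac{1}{- \frac{42591}{10585} + \left(-3 - 3\right)^{2}} = \frac{1}{- \frac{42591}{10585} + \left(-6\right)^{2}} = \frac{1}{- \frac{42591}{10585} + 36} = \frac{1}{\frac{338469}{10585}} = \frac{10585}{338469}$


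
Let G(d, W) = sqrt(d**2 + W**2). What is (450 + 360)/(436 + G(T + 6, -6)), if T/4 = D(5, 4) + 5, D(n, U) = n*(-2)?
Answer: 545/293 - 5*sqrt(58)/586 ≈ 1.7951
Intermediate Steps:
D(n, U) = -2*n
T = -20 (T = 4*(-2*5 + 5) = 4*(-10 + 5) = 4*(-5) = -20)
G(d, W) = sqrt(W**2 + d**2)
(450 + 360)/(436 + G(T + 6, -6)) = (450 + 360)/(436 + sqrt((-6)**2 + (-20 + 6)**2)) = 810/(436 + sqrt(36 + (-14)**2)) = 810/(436 + sqrt(36 + 196)) = 810/(436 + sqrt(232)) = 810/(436 + 2*sqrt(58))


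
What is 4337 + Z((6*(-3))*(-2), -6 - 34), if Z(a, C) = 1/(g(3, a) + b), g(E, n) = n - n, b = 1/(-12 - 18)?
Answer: 4307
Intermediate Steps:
b = -1/30 (b = 1/(-30) = -1/30 ≈ -0.033333)
g(E, n) = 0
Z(a, C) = -30 (Z(a, C) = 1/(0 - 1/30) = 1/(-1/30) = -30)
4337 + Z((6*(-3))*(-2), -6 - 34) = 4337 - 30 = 4307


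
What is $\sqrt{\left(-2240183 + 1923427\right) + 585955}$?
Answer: $3 \sqrt{29911} \approx 518.84$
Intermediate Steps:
$\sqrt{\left(-2240183 + 1923427\right) + 585955} = \sqrt{-316756 + 585955} = \sqrt{269199} = 3 \sqrt{29911}$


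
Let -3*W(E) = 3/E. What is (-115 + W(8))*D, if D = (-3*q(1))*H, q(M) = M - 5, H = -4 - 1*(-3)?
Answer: 2763/2 ≈ 1381.5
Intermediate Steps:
W(E) = -1/E
H = -1 (H = -4 + 3 = -1)
q(M) = -5 + M
D = -12 (D = -3*(-5 + 1)*(-1) = -3*(-4)*(-1) = 12*(-1) = -12)
(-115 + W(8))*D = (-115 - 1/8)*(-12) = -921/8*(-12) = 2763/2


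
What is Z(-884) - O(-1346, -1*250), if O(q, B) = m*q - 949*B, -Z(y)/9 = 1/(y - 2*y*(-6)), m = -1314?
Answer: -23051733839/11492 ≈ -2.0059e+6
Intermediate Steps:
Z(y) = -9/(13*y) (Z(y) = -9/(y - 2*y*(-6)) = -9/(y + 12*y) = -9*1/(13*y) = -9/(13*y))
O(q, B) = -1314*q - 949*B
Z(-884) - O(-1346, -1*250) = -9/13/(-884) - (-1314*(-1346) - (-949)*250) = -9/13*(-1/884) - (1768644 - 949*(-250)) = 9/11492 - (1768644 + 237250) = 9/11492 - 1*2005894 = 9/11492 - 2005894 = -23051733839/11492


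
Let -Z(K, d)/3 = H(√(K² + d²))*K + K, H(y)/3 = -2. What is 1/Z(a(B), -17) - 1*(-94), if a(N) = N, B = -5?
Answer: 7049/75 ≈ 93.987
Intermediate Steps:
H(y) = -6 (H(y) = 3*(-2) = -6)
Z(K, d) = 15*K (Z(K, d) = -3*(-6*K + K) = -(-15)*K = 15*K)
1/Z(a(B), -17) - 1*(-94) = 1/(15*(-5)) - 1*(-94) = 1/(-75) + 94 = -1/75 + 94 = 7049/75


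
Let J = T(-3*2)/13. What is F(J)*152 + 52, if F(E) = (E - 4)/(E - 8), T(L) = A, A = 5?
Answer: 12292/99 ≈ 124.16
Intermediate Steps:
T(L) = 5
J = 5/13 ≈ 0.38462
F(E) = (-4 + E)/(-8 + E)
F(J)*152 + 52 = ((-4 + 5/13)/(-8 + 5/13))*152 + 52 = (-47/13/(-99/13))*152 + 52 = -13/99*(-47/13)*152 + 52 = (47/99)*152 + 52 = 7144/99 + 52 = 12292/99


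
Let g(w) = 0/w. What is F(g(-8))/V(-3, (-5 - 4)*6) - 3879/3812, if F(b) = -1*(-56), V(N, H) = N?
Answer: -225109/11436 ≈ -19.684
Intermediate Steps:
g(w) = 0
F(b) = 56
F(g(-8))/V(-3, (-5 - 4)*6) - 3879/3812 = 56/(-3) - 3879/3812 = 56*(-1/3) - 3879*1/3812 = -56/3 - 3879/3812 = -225109/11436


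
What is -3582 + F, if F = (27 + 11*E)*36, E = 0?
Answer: -2610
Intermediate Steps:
F = 972 (F = (27 + 11*0)*36 = (27 + 0)*36 = 27*36 = 972)
-3582 + F = -3582 + 972 = -2610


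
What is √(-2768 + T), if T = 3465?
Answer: √697 ≈ 26.401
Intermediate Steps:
√(-2768 + T) = √(-2768 + 3465) = √697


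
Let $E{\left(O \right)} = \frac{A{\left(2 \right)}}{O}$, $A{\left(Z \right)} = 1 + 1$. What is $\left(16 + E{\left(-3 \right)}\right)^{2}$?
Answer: $\frac{2116}{9} \approx 235.11$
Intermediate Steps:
$A{\left(Z \right)} = 2$
$E{\left(O \right)} = \frac{2}{O}$
$\left(16 + E{\left(-3 \right)}\right)^{2} = \left(16 + \frac{2}{-3}\right)^{2} = \left(16 + 2 \left(- \frac{1}{3}\right)\right)^{2} = \left(16 - \frac{2}{3}\right)^{2} = \left(\frac{46}{3}\right)^{2} = \frac{2116}{9}$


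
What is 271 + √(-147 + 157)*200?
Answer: 271 + 200*√10 ≈ 903.46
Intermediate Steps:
271 + √(-147 + 157)*200 = 271 + √10*200 = 271 + 200*√10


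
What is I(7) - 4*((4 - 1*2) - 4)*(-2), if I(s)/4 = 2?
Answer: -8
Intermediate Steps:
I(s) = 8 (I(s) = 4*2 = 8)
I(7) - 4*((4 - 1*2) - 4)*(-2) = 8 - 4*((4 - 1*2) - 4)*(-2) = 8 - 4*((4 - 2) - 4)*(-2) = 8 - 4*(2 - 4)*(-2) = 8 - 4*(-2)*(-2) = 8 + 8*(-2) = 8 - 16 = -8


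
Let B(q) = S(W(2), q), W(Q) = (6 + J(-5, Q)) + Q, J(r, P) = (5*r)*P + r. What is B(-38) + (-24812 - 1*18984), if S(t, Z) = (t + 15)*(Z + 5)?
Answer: -42740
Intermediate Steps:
J(r, P) = r + 5*P*r (J(r, P) = 5*P*r + r = r + 5*P*r)
W(Q) = 1 - 24*Q (W(Q) = (6 - 5*(1 + 5*Q)) + Q = (6 + (-5 - 25*Q)) + Q = (1 - 25*Q) + Q = 1 - 24*Q)
S(t, Z) = (5 + Z)*(15 + t) (S(t, Z) = (15 + t)*(5 + Z) = (5 + Z)*(15 + t))
B(q) = -160 - 32*q (B(q) = 75 + 5*(1 - 24*2) + 15*q + q*(1 - 24*2) = 75 + 5*(1 - 48) + 15*q + q*(1 - 48) = 75 + 5*(-47) + 15*q + q*(-47) = 75 - 235 + 15*q - 47*q = -160 - 32*q)
B(-38) + (-24812 - 1*18984) = (-160 - 32*(-38)) + (-24812 - 1*18984) = (-160 + 1216) + (-24812 - 18984) = 1056 - 43796 = -42740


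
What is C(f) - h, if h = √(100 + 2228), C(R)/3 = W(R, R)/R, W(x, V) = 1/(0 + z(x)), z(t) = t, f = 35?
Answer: 3/1225 - 2*√582 ≈ -48.247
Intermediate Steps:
W(x, V) = 1/x (W(x, V) = 1/(0 + x) = 1/x)
C(R) = 3/R² (C(R) = 3*(1/(R*R)) = 3/R²)
h = 2*√582 (h = √2328 = 2*√582 ≈ 48.249)
C(f) - h = 3/35² - 2*√582 = 3*(1/1225) - 2*√582 = 3/1225 - 2*√582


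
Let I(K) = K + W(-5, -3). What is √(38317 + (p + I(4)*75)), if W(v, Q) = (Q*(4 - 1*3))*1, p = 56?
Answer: 12*√267 ≈ 196.08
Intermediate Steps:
W(v, Q) = Q (W(v, Q) = (Q*(4 - 3))*1 = (Q*1)*1 = Q*1 = Q)
I(K) = -3 + K (I(K) = K - 3 = -3 + K)
√(38317 + (p + I(4)*75)) = √(38317 + (56 + (-3 + 4)*75)) = √(38317 + (56 + 1*75)) = √(38317 + (56 + 75)) = √(38317 + 131) = √38448 = 12*√267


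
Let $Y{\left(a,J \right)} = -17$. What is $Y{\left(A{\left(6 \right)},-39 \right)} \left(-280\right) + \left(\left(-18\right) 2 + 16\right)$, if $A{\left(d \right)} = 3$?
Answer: $4740$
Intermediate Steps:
$Y{\left(A{\left(6 \right)},-39 \right)} \left(-280\right) + \left(\left(-18\right) 2 + 16\right) = \left(-17\right) \left(-280\right) + \left(\left(-18\right) 2 + 16\right) = 4760 + \left(-36 + 16\right) = 4760 - 20 = 4740$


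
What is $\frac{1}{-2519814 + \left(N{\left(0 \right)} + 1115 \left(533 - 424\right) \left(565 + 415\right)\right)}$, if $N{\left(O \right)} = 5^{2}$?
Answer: $\frac{1}{116584511} \approx 8.5775 \cdot 10^{-9}$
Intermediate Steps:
$N{\left(O \right)} = 25$
$\frac{1}{-2519814 + \left(N{\left(0 \right)} + 1115 \left(533 - 424\right) \left(565 + 415\right)\right)} = \frac{1}{-2519814 + \left(25 + 1115 \left(533 - 424\right) \left(565 + 415\right)\right)} = \frac{1}{-2519814 + \left(25 + 1115 \cdot 109 \cdot 980\right)} = \frac{1}{-2519814 + \left(25 + 1115 \cdot 106820\right)} = \frac{1}{-2519814 + \left(25 + 119104300\right)} = \frac{1}{-2519814 + 119104325} = \frac{1}{116584511}$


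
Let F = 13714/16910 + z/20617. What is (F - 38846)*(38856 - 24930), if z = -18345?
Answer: -94300210136046816/174316735 ≈ -5.4097e+8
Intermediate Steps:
F = -13736206/174316735 (F = 13714/16910 - 18345/20617 = 13714*(1/16910) - 18345*1/20617 = 6857/8455 - 18345/20617 = -13736206/174316735 ≈ -0.078800)
(F - 38846)*(38856 - 24930) = (-13736206/174316735 - 38846)*(38856 - 24930) = -6771521624016/174316735*13926 = -94300210136046816/174316735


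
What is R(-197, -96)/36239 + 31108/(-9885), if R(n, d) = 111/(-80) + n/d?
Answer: -36074119763/11463120480 ≈ -3.1470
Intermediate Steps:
R(n, d) = -111/80 + n/d (R(n, d) = 111*(-1/80) + n/d = -111/80 + n/d)
R(-197, -96)/36239 + 31108/(-9885) = (-111/80 - 197/(-96))/36239 + 31108/(-9885) = (-111/80 - 197*(-1/96))*(1/36239) + 31108*(-1/9885) = (-111/80 + 197/96)*(1/36239) - 31108/9885 = (319/480)*(1/36239) - 31108/9885 = 319/17394720 - 31108/9885 = -36074119763/11463120480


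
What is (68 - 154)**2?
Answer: 7396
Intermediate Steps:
(68 - 154)**2 = (-86)**2 = 7396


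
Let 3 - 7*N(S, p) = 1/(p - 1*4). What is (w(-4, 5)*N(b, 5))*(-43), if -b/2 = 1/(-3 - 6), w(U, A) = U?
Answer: 344/7 ≈ 49.143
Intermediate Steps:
b = 2/9 (b = -2/(-3 - 6) = -2/(-9) = -2*(-⅑) = 2/9 ≈ 0.22222)
N(S, p) = 3/7 - 1/(7*(-4 + p)) (N(S, p) = 3/7 - 1/(7*(p - 1*4)) = 3/7 - 1/(7*(p - 4)) = 3/7 - 1/(7*(-4 + p)))
(w(-4, 5)*N(b, 5))*(-43) = -4*(-13 + 3*5)/(7*(-4 + 5))*(-43) = -4*(-13 + 15)/(7*1)*(-43) = -4*2/7*(-43) = -8/7*(-43) = 344/7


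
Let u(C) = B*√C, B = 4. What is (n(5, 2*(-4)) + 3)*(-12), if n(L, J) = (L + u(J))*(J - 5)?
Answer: 744 + 1248*I*√2 ≈ 744.0 + 1764.9*I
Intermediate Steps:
u(C) = 4*√C
n(L, J) = (-5 + J)*(L + 4*√J) (n(L, J) = (L + 4*√J)*(J - 5) = (L + 4*√J)*(-5 + J) = (-5 + J)*(L + 4*√J))
(n(5, 2*(-4)) + 3)*(-12) = ((-20*2*I*√2 - 5*5 + 4*(2*(-4))^(3/2) + (2*(-4))*5) + 3)*(-12) = ((-40*I*√2 - 25 + 4*(-8)^(3/2) - 8*5) + 3)*(-12) = ((-40*I*√2 - 25 + 4*(-16*I*√2) - 40) + 3)*(-12) = ((-40*I*√2 - 25 - 64*I*√2 - 40) + 3)*(-12) = ((-65 - 104*I*√2) + 3)*(-12) = (-62 - 104*I*√2)*(-12) = 744 + 1248*I*√2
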